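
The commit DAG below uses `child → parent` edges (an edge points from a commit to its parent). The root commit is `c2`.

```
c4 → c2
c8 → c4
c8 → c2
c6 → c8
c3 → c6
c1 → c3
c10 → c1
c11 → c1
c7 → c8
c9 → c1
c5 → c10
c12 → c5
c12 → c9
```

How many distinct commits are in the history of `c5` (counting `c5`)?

Walking parent pointers from c5: reachable set = {c1, c10, c2, c3, c4, c5, c6, c8}.
That is 8 commits.

8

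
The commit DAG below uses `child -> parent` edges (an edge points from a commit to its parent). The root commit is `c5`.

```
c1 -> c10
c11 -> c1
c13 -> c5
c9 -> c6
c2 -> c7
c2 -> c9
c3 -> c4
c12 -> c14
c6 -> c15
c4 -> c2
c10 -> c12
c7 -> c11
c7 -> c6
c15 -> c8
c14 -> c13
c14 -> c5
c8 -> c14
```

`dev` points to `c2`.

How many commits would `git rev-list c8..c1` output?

3

Reachable from c1: {c1, c10, c12, c13, c14, c5}.
Reachable from c8: {c13, c14, c5, c8}.
In c1's history but not c8's: {c1, c10, c12} — 3 commits.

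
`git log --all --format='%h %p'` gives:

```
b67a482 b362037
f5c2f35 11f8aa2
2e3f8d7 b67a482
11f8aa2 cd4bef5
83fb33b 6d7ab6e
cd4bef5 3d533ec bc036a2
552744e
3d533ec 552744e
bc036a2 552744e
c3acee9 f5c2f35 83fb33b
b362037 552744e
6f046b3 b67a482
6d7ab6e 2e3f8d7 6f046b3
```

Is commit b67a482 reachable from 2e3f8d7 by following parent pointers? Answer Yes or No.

Ancestors of 2e3f8d7 (commits reachable by following parents): {2e3f8d7, 552744e, b362037, b67a482}.
b67a482 is in that set, so it is an ancestor of 2e3f8d7.

Yes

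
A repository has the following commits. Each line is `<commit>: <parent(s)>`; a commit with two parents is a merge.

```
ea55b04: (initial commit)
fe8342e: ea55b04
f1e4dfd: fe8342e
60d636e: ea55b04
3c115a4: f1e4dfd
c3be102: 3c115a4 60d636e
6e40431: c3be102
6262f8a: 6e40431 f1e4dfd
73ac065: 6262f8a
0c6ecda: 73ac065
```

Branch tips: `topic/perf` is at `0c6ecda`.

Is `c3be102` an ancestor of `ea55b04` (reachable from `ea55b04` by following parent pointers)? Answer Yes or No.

No

Ancestors of ea55b04: {ea55b04}.
c3be102 is not in that set, so it is not an ancestor of ea55b04.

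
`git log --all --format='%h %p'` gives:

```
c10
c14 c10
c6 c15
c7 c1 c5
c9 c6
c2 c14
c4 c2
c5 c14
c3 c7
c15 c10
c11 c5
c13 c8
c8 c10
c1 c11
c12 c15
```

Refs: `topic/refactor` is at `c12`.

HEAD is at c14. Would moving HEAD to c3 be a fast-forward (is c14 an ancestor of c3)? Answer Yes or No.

Yes

A fast-forward from c14 to c3 is possible iff c14 is an ancestor of c3.
Ancestors of c3: {c1, c10, c11, c14, c3, c5, c7}.
c14 is among them, so fast-forward is possible.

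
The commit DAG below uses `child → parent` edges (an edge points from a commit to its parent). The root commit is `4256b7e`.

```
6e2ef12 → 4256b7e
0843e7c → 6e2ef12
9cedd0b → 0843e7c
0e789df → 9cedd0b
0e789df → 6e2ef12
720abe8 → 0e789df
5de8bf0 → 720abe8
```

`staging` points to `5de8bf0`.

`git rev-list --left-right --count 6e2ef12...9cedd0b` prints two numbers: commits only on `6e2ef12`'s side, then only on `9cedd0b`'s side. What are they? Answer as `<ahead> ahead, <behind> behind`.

Reachable from 6e2ef12: {4256b7e, 6e2ef12}.
Reachable from 9cedd0b: {0843e7c, 4256b7e, 6e2ef12, 9cedd0b}.
Only in 6e2ef12's history (ahead): {} — 0.
Only in 9cedd0b's history (behind): {0843e7c, 9cedd0b} — 2.

0 ahead, 2 behind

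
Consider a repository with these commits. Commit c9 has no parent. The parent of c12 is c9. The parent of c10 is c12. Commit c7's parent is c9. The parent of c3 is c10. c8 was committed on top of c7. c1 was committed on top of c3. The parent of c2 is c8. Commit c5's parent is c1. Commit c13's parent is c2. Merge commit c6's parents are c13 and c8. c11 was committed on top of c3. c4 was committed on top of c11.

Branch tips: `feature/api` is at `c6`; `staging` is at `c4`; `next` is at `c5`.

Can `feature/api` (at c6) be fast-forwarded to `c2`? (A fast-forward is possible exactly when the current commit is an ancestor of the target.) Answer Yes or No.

A fast-forward from c6 to c2 is possible iff c6 is an ancestor of c2.
Ancestors of c2: {c2, c7, c8, c9}.
c6 is not among them, so fast-forward is not possible.

No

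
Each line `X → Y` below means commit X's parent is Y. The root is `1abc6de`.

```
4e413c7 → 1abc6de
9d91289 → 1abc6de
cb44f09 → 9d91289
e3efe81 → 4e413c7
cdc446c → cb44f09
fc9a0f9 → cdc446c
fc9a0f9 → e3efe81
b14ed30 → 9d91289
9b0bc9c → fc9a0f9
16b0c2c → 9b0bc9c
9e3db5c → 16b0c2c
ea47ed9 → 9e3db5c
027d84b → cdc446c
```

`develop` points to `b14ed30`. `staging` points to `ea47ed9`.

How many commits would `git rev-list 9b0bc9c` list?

8

Walking parent pointers from 9b0bc9c: reachable set = {1abc6de, 4e413c7, 9b0bc9c, 9d91289, cb44f09, cdc446c, e3efe81, fc9a0f9}.
That is 8 commits.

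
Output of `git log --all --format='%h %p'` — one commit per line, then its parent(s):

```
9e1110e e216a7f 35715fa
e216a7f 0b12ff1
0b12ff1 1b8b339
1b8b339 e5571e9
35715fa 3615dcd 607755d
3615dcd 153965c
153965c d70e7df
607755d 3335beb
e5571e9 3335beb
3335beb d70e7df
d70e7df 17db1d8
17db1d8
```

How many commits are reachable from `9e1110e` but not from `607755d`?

Reachable from 9e1110e: {0b12ff1, 153965c, 17db1d8, 1b8b339, 3335beb, 35715fa, 3615dcd, 607755d, 9e1110e, d70e7df, e216a7f, e5571e9}.
Reachable from 607755d: {17db1d8, 3335beb, 607755d, d70e7df}.
In 9e1110e's history but not 607755d's: {0b12ff1, 153965c, 1b8b339, 35715fa, 3615dcd, 9e1110e, e216a7f, e5571e9} — 8 commits.

8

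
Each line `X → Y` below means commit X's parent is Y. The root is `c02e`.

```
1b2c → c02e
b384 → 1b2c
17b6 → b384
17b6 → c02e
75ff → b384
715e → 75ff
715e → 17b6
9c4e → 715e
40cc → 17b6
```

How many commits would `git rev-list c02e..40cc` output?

4

Reachable from 40cc: {17b6, 1b2c, 40cc, b384, c02e}.
Reachable from c02e: {c02e}.
In 40cc's history but not c02e's: {17b6, 1b2c, 40cc, b384} — 4 commits.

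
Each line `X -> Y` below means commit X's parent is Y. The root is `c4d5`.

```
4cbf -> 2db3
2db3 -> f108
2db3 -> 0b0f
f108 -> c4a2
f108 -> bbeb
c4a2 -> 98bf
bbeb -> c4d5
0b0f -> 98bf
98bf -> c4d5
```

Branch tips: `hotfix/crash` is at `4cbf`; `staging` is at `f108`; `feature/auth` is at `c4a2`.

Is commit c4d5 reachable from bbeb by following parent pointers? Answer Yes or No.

Ancestors of bbeb (commits reachable by following parents): {bbeb, c4d5}.
c4d5 is in that set, so it is an ancestor of bbeb.

Yes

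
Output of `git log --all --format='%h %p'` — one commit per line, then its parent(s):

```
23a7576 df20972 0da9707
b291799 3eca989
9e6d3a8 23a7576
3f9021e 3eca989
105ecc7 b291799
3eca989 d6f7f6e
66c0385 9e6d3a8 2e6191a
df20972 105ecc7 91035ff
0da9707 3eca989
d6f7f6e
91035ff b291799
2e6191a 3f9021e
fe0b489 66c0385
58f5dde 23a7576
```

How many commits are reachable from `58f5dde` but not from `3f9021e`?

7

Reachable from 58f5dde: {0da9707, 105ecc7, 23a7576, 3eca989, 58f5dde, 91035ff, b291799, d6f7f6e, df20972}.
Reachable from 3f9021e: {3eca989, 3f9021e, d6f7f6e}.
In 58f5dde's history but not 3f9021e's: {0da9707, 105ecc7, 23a7576, 58f5dde, 91035ff, b291799, df20972} — 7 commits.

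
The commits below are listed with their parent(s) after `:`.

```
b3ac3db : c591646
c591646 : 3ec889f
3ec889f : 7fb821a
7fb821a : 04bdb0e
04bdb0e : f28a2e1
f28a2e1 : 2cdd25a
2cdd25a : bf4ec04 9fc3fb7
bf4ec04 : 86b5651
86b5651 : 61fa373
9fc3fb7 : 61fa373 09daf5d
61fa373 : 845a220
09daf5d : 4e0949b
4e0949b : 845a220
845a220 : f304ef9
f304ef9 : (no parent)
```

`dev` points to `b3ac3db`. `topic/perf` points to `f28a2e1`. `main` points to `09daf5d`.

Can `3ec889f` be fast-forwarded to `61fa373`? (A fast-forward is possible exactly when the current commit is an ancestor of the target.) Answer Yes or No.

No

A fast-forward from 3ec889f to 61fa373 is possible iff 3ec889f is an ancestor of 61fa373.
Ancestors of 61fa373: {61fa373, 845a220, f304ef9}.
3ec889f is not among them, so fast-forward is not possible.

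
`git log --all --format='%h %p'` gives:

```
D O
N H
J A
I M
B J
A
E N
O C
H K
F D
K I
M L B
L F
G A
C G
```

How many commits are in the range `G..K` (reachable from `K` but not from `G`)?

10

Reachable from K: {A, B, C, D, F, G, I, J, K, L, M, O}.
Reachable from G: {A, G}.
In K's history but not G's: {B, C, D, F, I, J, K, L, M, O} — 10 commits.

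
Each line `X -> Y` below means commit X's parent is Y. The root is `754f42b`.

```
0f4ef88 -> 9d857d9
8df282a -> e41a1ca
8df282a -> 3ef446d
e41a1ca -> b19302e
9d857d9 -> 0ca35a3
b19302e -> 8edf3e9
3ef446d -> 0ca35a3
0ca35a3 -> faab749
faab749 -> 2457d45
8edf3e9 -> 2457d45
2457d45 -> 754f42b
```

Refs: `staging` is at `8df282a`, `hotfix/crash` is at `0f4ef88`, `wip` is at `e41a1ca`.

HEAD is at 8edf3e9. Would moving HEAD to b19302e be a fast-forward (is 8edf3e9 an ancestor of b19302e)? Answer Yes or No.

A fast-forward from 8edf3e9 to b19302e is possible iff 8edf3e9 is an ancestor of b19302e.
Ancestors of b19302e: {2457d45, 754f42b, 8edf3e9, b19302e}.
8edf3e9 is among them, so fast-forward is possible.

Yes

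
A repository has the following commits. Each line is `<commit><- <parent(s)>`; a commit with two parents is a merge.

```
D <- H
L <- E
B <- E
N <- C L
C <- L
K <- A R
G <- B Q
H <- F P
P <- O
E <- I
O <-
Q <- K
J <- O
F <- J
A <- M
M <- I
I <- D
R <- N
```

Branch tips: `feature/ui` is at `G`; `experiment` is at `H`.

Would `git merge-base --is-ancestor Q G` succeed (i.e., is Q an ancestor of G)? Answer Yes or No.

Ancestors of G (commits reachable by following parents): {A, B, C, D, E, F, G, H, I, J, K, L, M, N, O, P, Q, R}.
Q is in that set, so it is an ancestor of G.

Yes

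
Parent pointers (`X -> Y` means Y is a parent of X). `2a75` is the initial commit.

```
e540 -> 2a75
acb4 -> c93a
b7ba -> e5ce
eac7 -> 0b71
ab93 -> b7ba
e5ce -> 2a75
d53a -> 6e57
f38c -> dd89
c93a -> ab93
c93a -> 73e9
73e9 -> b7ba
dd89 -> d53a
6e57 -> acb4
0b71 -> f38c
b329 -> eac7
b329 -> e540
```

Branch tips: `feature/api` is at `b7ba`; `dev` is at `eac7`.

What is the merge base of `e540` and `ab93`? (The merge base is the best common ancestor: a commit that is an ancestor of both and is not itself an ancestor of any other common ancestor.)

Ancestors of e540: {2a75, e540}.
Ancestors of ab93: {2a75, ab93, b7ba, e5ce}.
Common ancestors: {2a75}.
The only common ancestor is 2a75, so it is the merge base.

2a75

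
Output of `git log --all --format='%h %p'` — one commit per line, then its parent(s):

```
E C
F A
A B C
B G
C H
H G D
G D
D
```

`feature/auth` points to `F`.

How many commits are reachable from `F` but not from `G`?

Reachable from F: {A, B, C, D, F, G, H}.
Reachable from G: {D, G}.
In F's history but not G's: {A, B, C, F, H} — 5 commits.

5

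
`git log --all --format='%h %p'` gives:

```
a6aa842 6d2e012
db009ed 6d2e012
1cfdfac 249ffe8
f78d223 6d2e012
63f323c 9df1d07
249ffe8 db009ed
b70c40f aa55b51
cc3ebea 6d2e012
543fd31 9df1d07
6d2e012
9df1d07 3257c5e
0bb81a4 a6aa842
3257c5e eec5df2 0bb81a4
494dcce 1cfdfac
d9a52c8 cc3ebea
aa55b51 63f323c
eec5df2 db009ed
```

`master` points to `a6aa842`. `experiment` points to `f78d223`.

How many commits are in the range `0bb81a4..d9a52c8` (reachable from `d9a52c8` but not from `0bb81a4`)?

Reachable from d9a52c8: {6d2e012, cc3ebea, d9a52c8}.
Reachable from 0bb81a4: {0bb81a4, 6d2e012, a6aa842}.
In d9a52c8's history but not 0bb81a4's: {cc3ebea, d9a52c8} — 2 commits.

2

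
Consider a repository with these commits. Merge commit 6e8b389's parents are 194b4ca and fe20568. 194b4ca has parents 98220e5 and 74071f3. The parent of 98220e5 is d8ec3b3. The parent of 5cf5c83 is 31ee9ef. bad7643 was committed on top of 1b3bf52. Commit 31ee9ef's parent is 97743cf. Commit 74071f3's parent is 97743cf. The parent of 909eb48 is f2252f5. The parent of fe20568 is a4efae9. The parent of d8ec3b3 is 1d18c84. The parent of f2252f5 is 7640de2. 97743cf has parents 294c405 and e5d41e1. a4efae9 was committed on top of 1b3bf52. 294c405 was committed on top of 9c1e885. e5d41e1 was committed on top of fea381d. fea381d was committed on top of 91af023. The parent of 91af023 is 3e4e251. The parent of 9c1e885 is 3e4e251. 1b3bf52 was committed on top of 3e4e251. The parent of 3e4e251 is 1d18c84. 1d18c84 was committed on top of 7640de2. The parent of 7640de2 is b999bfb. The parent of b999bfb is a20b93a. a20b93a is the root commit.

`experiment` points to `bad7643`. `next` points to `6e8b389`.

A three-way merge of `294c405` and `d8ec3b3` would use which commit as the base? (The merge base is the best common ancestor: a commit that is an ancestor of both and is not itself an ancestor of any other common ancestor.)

Ancestors of 294c405: {1d18c84, 294c405, 3e4e251, 7640de2, 9c1e885, a20b93a, b999bfb}.
Ancestors of d8ec3b3: {1d18c84, 7640de2, a20b93a, b999bfb, d8ec3b3}.
Common ancestors: {1d18c84, 7640de2, a20b93a, b999bfb}.
Among these, 1d18c84 is not an ancestor of any other common ancestor — it is the merge base.

1d18c84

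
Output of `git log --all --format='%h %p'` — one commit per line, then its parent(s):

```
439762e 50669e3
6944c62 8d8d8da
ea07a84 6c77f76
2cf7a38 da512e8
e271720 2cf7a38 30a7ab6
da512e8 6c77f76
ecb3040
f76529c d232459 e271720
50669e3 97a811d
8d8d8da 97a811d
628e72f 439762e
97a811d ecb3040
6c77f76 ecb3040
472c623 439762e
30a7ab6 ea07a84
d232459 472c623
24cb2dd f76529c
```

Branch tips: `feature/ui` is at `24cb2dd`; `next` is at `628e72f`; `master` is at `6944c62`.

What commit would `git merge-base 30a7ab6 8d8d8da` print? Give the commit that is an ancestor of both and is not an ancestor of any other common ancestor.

Ancestors of 30a7ab6: {30a7ab6, 6c77f76, ea07a84, ecb3040}.
Ancestors of 8d8d8da: {8d8d8da, 97a811d, ecb3040}.
Common ancestors: {ecb3040}.
The only common ancestor is ecb3040, so it is the merge base.

ecb3040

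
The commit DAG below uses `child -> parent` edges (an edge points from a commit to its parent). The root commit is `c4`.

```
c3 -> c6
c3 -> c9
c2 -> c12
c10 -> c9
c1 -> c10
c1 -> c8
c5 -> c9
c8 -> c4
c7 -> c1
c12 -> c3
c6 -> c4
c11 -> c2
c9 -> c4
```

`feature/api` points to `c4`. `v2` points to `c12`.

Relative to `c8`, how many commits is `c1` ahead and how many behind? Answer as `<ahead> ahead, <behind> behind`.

Reachable from c1: {c1, c10, c4, c8, c9}.
Reachable from c8: {c4, c8}.
Only in c1's history (ahead): {c1, c10, c9} — 3.
Only in c8's history (behind): {} — 0.

3 ahead, 0 behind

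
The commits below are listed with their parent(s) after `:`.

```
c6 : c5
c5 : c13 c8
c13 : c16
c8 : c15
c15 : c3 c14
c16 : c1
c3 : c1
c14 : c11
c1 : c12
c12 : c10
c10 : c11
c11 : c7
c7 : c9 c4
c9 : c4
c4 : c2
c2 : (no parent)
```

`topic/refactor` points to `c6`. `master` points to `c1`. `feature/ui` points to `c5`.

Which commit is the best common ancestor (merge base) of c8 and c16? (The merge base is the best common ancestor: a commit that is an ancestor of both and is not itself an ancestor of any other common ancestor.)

c1

Ancestors of c8: {c1, c10, c11, c12, c14, c15, c2, c3, c4, c7, c8, c9}.
Ancestors of c16: {c1, c10, c11, c12, c16, c2, c4, c7, c9}.
Common ancestors: {c1, c10, c11, c12, c2, c4, c7, c9}.
Among these, c1 is not an ancestor of any other common ancestor — it is the merge base.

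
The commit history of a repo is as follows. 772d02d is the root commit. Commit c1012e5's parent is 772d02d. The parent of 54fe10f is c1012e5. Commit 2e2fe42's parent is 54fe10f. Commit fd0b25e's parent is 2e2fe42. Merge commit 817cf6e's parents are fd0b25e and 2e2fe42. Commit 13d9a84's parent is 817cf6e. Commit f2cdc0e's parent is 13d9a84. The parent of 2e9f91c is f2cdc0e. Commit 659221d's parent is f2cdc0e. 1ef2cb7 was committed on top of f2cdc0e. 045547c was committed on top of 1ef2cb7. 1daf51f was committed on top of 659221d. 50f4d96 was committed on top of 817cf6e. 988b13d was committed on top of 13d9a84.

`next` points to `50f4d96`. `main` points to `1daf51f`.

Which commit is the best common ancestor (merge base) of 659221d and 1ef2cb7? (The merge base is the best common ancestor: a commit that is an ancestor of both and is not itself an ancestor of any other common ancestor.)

Ancestors of 659221d: {13d9a84, 2e2fe42, 54fe10f, 659221d, 772d02d, 817cf6e, c1012e5, f2cdc0e, fd0b25e}.
Ancestors of 1ef2cb7: {13d9a84, 1ef2cb7, 2e2fe42, 54fe10f, 772d02d, 817cf6e, c1012e5, f2cdc0e, fd0b25e}.
Common ancestors: {13d9a84, 2e2fe42, 54fe10f, 772d02d, 817cf6e, c1012e5, f2cdc0e, fd0b25e}.
Among these, f2cdc0e is not an ancestor of any other common ancestor — it is the merge base.

f2cdc0e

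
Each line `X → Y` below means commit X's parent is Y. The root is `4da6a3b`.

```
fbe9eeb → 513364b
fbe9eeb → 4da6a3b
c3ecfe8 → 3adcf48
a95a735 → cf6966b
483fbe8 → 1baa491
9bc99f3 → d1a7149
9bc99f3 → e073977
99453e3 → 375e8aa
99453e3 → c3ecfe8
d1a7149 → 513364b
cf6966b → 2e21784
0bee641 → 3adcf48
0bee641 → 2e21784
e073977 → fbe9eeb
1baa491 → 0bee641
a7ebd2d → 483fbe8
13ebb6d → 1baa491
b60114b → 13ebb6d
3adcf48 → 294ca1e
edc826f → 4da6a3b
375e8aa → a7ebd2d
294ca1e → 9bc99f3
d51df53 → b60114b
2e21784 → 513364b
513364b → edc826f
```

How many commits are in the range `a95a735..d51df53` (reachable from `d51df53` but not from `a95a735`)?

Reachable from d51df53: {0bee641, 13ebb6d, 1baa491, 294ca1e, 2e21784, 3adcf48, 4da6a3b, 513364b, 9bc99f3, b60114b, d1a7149, d51df53, e073977, edc826f, fbe9eeb}.
Reachable from a95a735: {2e21784, 4da6a3b, 513364b, a95a735, cf6966b, edc826f}.
In d51df53's history but not a95a735's: {0bee641, 13ebb6d, 1baa491, 294ca1e, 3adcf48, 9bc99f3, b60114b, d1a7149, d51df53, e073977, fbe9eeb} — 11 commits.

11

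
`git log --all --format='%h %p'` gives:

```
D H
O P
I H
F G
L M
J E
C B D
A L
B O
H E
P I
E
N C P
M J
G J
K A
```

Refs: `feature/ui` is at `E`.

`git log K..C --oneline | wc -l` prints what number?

Reachable from C: {B, C, D, E, H, I, O, P}.
Reachable from K: {A, E, J, K, L, M}.
In C's history but not K's: {B, C, D, H, I, O, P} — 7 commits.

7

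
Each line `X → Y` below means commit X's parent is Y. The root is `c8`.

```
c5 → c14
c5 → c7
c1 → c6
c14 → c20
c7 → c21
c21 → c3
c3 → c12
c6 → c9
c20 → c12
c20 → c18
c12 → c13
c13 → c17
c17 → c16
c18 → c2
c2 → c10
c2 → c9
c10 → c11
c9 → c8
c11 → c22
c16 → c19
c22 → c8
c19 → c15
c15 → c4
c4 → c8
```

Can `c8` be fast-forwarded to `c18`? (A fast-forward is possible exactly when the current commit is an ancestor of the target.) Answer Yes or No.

A fast-forward from c8 to c18 is possible iff c8 is an ancestor of c18.
Ancestors of c18: {c10, c11, c18, c2, c22, c8, c9}.
c8 is among them, so fast-forward is possible.

Yes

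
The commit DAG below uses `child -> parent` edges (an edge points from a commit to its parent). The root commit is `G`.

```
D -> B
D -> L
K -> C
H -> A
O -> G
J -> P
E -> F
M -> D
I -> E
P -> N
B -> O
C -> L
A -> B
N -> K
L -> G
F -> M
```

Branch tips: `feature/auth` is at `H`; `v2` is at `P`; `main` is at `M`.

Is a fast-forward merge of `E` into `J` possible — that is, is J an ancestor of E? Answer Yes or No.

A fast-forward from J to E is possible iff J is an ancestor of E.
Ancestors of E: {B, D, E, F, G, L, M, O}.
J is not among them, so fast-forward is not possible.

No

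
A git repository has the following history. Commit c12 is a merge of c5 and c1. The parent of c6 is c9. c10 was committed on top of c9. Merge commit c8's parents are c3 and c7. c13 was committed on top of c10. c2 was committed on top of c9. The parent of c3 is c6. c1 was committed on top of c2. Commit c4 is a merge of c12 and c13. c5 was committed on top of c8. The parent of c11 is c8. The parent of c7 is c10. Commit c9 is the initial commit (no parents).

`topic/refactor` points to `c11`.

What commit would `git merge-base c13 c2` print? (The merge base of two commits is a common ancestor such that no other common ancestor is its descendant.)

c9

Ancestors of c13: {c10, c13, c9}.
Ancestors of c2: {c2, c9}.
Common ancestors: {c9}.
The only common ancestor is c9, so it is the merge base.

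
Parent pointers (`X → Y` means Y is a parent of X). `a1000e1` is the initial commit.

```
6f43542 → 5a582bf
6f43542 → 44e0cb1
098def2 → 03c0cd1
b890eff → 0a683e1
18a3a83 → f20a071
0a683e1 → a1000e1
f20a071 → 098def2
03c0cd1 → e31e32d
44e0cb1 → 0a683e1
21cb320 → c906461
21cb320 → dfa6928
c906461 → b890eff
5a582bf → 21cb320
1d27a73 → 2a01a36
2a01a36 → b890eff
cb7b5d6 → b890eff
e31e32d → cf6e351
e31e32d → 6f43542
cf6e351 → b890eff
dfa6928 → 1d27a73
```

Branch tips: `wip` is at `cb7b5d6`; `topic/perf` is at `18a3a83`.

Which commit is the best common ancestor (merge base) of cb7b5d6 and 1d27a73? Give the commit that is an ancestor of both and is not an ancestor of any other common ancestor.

b890eff

Ancestors of cb7b5d6: {0a683e1, a1000e1, b890eff, cb7b5d6}.
Ancestors of 1d27a73: {0a683e1, 1d27a73, 2a01a36, a1000e1, b890eff}.
Common ancestors: {0a683e1, a1000e1, b890eff}.
Among these, b890eff is not an ancestor of any other common ancestor — it is the merge base.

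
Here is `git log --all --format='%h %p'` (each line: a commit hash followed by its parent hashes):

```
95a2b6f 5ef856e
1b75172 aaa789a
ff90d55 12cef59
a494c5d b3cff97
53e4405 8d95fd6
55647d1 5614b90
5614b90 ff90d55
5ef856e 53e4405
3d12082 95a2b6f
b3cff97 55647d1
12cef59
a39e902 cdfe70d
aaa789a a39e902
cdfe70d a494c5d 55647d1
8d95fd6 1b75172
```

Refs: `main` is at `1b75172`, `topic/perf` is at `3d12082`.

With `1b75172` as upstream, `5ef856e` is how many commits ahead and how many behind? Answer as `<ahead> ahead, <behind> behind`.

3 ahead, 0 behind

Reachable from 5ef856e: {12cef59, 1b75172, 53e4405, 55647d1, 5614b90, 5ef856e, 8d95fd6, a39e902, a494c5d, aaa789a, b3cff97, cdfe70d, ff90d55}.
Reachable from 1b75172: {12cef59, 1b75172, 55647d1, 5614b90, a39e902, a494c5d, aaa789a, b3cff97, cdfe70d, ff90d55}.
Only in 5ef856e's history (ahead): {53e4405, 5ef856e, 8d95fd6} — 3.
Only in 1b75172's history (behind): {} — 0.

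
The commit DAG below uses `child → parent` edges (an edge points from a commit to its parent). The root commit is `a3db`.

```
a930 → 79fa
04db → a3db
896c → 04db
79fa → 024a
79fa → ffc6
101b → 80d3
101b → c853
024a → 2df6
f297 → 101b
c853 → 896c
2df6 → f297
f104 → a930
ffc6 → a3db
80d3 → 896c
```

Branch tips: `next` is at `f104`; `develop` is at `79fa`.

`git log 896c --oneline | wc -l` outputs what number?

Walking parent pointers from 896c: reachable set = {04db, 896c, a3db}.
That is 3 commits.

3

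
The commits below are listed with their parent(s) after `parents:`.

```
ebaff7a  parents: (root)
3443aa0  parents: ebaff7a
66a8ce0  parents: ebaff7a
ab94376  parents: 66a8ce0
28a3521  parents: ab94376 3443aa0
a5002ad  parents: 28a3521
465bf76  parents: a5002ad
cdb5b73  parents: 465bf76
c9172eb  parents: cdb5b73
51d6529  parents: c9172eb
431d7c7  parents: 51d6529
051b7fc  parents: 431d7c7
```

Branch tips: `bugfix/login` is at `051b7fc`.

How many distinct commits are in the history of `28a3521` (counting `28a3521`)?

5

Walking parent pointers from 28a3521: reachable set = {28a3521, 3443aa0, 66a8ce0, ab94376, ebaff7a}.
That is 5 commits.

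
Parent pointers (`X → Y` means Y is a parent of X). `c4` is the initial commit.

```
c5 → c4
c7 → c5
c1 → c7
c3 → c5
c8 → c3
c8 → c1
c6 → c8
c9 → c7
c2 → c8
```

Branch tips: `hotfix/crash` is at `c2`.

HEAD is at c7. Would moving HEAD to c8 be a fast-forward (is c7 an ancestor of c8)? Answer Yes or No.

A fast-forward from c7 to c8 is possible iff c7 is an ancestor of c8.
Ancestors of c8: {c1, c3, c4, c5, c7, c8}.
c7 is among them, so fast-forward is possible.

Yes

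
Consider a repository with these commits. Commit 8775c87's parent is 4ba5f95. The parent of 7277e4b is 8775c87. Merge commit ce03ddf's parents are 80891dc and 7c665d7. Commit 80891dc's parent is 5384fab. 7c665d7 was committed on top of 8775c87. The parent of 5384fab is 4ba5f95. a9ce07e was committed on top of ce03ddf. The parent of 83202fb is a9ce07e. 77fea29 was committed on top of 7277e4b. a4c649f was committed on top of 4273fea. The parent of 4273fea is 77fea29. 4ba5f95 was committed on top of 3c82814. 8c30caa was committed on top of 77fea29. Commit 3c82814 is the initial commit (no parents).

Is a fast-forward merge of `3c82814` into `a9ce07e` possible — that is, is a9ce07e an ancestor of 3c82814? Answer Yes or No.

A fast-forward from a9ce07e to 3c82814 is possible iff a9ce07e is an ancestor of 3c82814.
Ancestors of 3c82814: {3c82814}.
a9ce07e is not among them, so fast-forward is not possible.

No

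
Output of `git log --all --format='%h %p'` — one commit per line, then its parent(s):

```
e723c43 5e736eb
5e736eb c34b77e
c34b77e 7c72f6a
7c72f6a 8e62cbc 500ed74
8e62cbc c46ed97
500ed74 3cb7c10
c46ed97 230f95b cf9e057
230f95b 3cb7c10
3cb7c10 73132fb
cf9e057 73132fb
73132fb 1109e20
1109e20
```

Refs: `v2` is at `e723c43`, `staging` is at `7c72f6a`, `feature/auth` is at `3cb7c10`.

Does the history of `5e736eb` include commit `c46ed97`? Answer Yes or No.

Yes

Ancestors of 5e736eb (commits reachable by following parents): {1109e20, 230f95b, 3cb7c10, 500ed74, 5e736eb, 73132fb, 7c72f6a, 8e62cbc, c34b77e, c46ed97, cf9e057}.
c46ed97 is in that set, so it is an ancestor of 5e736eb.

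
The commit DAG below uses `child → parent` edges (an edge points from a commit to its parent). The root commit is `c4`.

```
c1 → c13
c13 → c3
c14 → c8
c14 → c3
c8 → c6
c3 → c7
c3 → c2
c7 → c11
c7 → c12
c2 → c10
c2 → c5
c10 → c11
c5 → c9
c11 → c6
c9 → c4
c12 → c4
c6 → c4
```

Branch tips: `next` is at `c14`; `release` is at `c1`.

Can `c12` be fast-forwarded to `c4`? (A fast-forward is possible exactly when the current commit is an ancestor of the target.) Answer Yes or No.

No

A fast-forward from c12 to c4 is possible iff c12 is an ancestor of c4.
Ancestors of c4: {c4}.
c12 is not among them, so fast-forward is not possible.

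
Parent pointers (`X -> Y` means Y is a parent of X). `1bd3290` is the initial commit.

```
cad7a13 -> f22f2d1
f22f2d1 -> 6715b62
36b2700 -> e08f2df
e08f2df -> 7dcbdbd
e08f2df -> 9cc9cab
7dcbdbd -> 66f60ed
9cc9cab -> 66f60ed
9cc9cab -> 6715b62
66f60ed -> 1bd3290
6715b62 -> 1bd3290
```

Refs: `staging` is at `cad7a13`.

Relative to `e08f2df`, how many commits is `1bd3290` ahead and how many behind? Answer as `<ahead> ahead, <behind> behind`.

Reachable from 1bd3290: {1bd3290}.
Reachable from e08f2df: {1bd3290, 66f60ed, 6715b62, 7dcbdbd, 9cc9cab, e08f2df}.
Only in 1bd3290's history (ahead): {} — 0.
Only in e08f2df's history (behind): {66f60ed, 6715b62, 7dcbdbd, 9cc9cab, e08f2df} — 5.

0 ahead, 5 behind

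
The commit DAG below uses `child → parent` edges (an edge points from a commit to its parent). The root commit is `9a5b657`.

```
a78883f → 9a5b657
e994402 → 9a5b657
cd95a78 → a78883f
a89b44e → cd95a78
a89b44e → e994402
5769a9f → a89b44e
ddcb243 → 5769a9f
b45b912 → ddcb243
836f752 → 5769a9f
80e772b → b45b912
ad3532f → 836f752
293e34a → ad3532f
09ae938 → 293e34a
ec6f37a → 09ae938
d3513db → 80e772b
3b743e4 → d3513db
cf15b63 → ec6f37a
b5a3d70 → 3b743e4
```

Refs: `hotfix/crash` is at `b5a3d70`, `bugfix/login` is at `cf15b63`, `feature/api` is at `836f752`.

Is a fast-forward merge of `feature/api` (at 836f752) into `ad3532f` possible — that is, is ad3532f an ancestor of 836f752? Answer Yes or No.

No

A fast-forward from ad3532f to 836f752 is possible iff ad3532f is an ancestor of 836f752.
Ancestors of 836f752: {5769a9f, 836f752, 9a5b657, a78883f, a89b44e, cd95a78, e994402}.
ad3532f is not among them, so fast-forward is not possible.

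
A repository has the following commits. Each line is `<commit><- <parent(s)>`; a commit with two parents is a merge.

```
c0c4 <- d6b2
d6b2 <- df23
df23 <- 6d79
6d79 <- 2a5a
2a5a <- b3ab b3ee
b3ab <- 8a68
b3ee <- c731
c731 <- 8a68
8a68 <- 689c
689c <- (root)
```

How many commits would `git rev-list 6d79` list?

7

Walking parent pointers from 6d79: reachable set = {2a5a, 689c, 6d79, 8a68, b3ab, b3ee, c731}.
That is 7 commits.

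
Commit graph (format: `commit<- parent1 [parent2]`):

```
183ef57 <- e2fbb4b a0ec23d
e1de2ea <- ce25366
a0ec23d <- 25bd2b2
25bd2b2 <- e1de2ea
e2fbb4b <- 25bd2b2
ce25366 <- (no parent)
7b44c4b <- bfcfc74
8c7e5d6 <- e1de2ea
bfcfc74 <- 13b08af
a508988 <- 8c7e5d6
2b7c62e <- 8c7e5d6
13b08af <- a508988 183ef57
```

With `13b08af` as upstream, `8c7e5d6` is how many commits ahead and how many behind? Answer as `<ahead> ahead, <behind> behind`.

0 ahead, 6 behind

Reachable from 8c7e5d6: {8c7e5d6, ce25366, e1de2ea}.
Reachable from 13b08af: {13b08af, 183ef57, 25bd2b2, 8c7e5d6, a0ec23d, a508988, ce25366, e1de2ea, e2fbb4b}.
Only in 8c7e5d6's history (ahead): {} — 0.
Only in 13b08af's history (behind): {13b08af, 183ef57, 25bd2b2, a0ec23d, a508988, e2fbb4b} — 6.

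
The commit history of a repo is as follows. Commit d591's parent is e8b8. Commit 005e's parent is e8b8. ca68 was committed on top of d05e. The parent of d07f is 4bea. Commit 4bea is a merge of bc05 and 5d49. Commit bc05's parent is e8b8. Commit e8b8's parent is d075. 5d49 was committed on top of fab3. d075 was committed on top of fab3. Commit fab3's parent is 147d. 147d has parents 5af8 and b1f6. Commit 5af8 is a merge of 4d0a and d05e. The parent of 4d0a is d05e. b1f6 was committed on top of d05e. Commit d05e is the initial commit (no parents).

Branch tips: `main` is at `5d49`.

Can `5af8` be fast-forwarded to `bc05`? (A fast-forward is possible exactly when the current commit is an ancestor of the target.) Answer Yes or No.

A fast-forward from 5af8 to bc05 is possible iff 5af8 is an ancestor of bc05.
Ancestors of bc05: {147d, 4d0a, 5af8, b1f6, bc05, d05e, d075, e8b8, fab3}.
5af8 is among them, so fast-forward is possible.

Yes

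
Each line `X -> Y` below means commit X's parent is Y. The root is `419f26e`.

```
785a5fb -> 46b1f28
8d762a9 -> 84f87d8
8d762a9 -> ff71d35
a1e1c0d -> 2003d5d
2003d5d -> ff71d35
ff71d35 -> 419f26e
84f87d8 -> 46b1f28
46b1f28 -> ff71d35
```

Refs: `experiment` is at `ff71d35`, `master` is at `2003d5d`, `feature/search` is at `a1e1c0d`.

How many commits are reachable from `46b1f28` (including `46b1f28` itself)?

3

Walking parent pointers from 46b1f28: reachable set = {419f26e, 46b1f28, ff71d35}.
That is 3 commits.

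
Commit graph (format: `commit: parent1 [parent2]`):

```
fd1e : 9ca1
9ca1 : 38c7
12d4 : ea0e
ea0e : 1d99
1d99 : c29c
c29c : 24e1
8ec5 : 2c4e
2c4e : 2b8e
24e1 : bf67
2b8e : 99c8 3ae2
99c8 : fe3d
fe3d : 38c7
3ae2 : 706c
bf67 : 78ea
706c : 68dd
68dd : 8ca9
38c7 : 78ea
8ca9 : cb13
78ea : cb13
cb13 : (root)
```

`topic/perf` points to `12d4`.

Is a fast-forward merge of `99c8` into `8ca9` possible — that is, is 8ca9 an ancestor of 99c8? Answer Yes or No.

A fast-forward from 8ca9 to 99c8 is possible iff 8ca9 is an ancestor of 99c8.
Ancestors of 99c8: {38c7, 78ea, 99c8, cb13, fe3d}.
8ca9 is not among them, so fast-forward is not possible.

No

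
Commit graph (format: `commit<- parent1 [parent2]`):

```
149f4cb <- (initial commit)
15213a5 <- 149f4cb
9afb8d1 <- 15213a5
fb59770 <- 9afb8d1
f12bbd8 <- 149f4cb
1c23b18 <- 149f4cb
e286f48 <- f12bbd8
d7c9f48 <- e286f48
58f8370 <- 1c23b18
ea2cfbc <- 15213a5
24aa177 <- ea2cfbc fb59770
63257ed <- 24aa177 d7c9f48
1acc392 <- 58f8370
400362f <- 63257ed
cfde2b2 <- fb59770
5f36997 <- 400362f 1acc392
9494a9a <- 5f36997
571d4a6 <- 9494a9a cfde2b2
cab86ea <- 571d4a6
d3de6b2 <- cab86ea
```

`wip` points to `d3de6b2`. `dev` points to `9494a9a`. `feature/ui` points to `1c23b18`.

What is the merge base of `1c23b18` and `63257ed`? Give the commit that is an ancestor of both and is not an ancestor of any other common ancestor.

Ancestors of 1c23b18: {149f4cb, 1c23b18}.
Ancestors of 63257ed: {149f4cb, 15213a5, 24aa177, 63257ed, 9afb8d1, d7c9f48, e286f48, ea2cfbc, f12bbd8, fb59770}.
Common ancestors: {149f4cb}.
The only common ancestor is 149f4cb, so it is the merge base.

149f4cb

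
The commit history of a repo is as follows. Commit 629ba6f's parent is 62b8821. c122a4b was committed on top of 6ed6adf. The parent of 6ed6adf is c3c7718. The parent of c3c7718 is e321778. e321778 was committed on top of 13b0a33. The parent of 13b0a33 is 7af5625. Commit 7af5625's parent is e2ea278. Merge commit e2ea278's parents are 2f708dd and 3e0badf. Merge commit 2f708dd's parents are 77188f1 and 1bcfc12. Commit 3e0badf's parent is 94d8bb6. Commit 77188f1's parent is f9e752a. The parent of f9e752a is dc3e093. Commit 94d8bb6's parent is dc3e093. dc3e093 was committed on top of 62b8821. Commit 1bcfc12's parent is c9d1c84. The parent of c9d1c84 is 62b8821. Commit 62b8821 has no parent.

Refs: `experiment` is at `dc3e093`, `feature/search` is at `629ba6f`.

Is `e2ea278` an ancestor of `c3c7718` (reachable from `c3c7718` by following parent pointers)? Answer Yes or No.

Ancestors of c3c7718 (commits reachable by following parents): {13b0a33, 1bcfc12, 2f708dd, 3e0badf, 62b8821, 77188f1, 7af5625, 94d8bb6, c3c7718, c9d1c84, dc3e093, e2ea278, e321778, f9e752a}.
e2ea278 is in that set, so it is an ancestor of c3c7718.

Yes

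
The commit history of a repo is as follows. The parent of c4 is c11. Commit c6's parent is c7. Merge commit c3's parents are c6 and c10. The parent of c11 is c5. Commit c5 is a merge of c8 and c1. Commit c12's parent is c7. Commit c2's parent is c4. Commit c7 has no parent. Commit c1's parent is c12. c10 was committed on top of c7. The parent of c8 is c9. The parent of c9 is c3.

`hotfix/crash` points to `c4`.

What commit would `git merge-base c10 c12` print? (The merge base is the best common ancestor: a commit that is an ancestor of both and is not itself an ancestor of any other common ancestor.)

c7

Ancestors of c10: {c10, c7}.
Ancestors of c12: {c12, c7}.
Common ancestors: {c7}.
The only common ancestor is c7, so it is the merge base.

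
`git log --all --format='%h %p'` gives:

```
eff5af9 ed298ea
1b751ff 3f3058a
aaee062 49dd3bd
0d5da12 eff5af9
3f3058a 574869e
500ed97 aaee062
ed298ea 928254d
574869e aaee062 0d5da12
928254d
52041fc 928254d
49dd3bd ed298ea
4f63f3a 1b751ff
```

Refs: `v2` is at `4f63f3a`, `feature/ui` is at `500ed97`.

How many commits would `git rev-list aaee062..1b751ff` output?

Reachable from 1b751ff: {0d5da12, 1b751ff, 3f3058a, 49dd3bd, 574869e, 928254d, aaee062, ed298ea, eff5af9}.
Reachable from aaee062: {49dd3bd, 928254d, aaee062, ed298ea}.
In 1b751ff's history but not aaee062's: {0d5da12, 1b751ff, 3f3058a, 574869e, eff5af9} — 5 commits.

5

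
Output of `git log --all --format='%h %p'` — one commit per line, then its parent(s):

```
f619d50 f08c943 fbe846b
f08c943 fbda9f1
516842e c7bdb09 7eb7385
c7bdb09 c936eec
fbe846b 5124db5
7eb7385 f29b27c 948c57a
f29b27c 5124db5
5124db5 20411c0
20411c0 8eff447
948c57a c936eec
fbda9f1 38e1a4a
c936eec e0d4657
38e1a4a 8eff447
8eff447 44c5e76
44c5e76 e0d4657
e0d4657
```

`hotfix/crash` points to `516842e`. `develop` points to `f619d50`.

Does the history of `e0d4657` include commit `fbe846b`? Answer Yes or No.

No

Ancestors of e0d4657: {e0d4657}.
fbe846b is not in that set, so it is not an ancestor of e0d4657.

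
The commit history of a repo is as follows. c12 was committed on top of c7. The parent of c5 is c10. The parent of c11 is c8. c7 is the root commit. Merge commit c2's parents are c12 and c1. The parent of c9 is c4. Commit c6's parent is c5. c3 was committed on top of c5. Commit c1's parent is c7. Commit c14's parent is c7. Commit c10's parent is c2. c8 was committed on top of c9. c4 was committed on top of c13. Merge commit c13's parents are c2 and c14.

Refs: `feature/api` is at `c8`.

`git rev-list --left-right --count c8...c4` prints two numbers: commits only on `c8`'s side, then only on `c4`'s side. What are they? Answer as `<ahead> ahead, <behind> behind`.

2 ahead, 0 behind

Reachable from c8: {c1, c12, c13, c14, c2, c4, c7, c8, c9}.
Reachable from c4: {c1, c12, c13, c14, c2, c4, c7}.
Only in c8's history (ahead): {c8, c9} — 2.
Only in c4's history (behind): {} — 0.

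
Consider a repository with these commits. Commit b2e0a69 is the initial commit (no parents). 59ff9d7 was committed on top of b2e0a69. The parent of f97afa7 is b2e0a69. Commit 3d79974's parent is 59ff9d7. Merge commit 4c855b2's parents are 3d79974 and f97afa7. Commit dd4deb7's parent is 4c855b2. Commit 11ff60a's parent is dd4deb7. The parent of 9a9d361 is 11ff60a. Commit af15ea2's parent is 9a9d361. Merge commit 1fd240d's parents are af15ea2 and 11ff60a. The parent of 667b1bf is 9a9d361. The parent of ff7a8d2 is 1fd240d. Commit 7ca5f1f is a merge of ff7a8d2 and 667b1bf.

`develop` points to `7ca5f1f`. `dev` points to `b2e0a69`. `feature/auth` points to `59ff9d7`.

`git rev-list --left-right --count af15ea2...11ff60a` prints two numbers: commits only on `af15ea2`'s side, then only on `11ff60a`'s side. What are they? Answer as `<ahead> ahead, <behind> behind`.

Reachable from af15ea2: {11ff60a, 3d79974, 4c855b2, 59ff9d7, 9a9d361, af15ea2, b2e0a69, dd4deb7, f97afa7}.
Reachable from 11ff60a: {11ff60a, 3d79974, 4c855b2, 59ff9d7, b2e0a69, dd4deb7, f97afa7}.
Only in af15ea2's history (ahead): {9a9d361, af15ea2} — 2.
Only in 11ff60a's history (behind): {} — 0.

2 ahead, 0 behind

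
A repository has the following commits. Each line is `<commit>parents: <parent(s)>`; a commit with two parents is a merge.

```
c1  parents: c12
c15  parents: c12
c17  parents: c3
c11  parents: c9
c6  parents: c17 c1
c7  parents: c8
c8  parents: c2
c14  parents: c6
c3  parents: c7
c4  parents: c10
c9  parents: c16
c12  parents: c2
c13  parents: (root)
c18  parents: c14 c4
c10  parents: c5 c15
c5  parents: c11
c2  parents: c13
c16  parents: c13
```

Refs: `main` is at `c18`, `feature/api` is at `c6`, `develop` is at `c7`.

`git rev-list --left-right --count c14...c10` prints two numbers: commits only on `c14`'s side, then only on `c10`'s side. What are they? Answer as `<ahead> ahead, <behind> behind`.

Reachable from c14: {c1, c12, c13, c14, c17, c2, c3, c6, c7, c8}.
Reachable from c10: {c10, c11, c12, c13, c15, c16, c2, c5, c9}.
Only in c14's history (ahead): {c1, c14, c17, c3, c6, c7, c8} — 7.
Only in c10's history (behind): {c10, c11, c15, c16, c5, c9} — 6.

7 ahead, 6 behind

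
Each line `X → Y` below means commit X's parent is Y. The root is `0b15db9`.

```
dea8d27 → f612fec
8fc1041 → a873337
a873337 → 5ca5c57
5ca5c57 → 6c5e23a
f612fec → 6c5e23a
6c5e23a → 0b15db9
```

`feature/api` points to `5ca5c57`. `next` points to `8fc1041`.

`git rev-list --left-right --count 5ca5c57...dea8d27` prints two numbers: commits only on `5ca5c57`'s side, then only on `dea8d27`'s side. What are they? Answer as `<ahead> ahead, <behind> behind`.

Reachable from 5ca5c57: {0b15db9, 5ca5c57, 6c5e23a}.
Reachable from dea8d27: {0b15db9, 6c5e23a, dea8d27, f612fec}.
Only in 5ca5c57's history (ahead): {5ca5c57} — 1.
Only in dea8d27's history (behind): {dea8d27, f612fec} — 2.

1 ahead, 2 behind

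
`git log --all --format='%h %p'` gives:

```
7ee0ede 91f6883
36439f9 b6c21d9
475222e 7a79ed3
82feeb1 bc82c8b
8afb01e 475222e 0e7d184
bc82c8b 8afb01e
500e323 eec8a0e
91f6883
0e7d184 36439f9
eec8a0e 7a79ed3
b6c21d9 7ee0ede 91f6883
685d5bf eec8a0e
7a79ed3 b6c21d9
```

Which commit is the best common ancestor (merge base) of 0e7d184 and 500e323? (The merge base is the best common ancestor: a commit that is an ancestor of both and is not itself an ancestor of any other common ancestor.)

Ancestors of 0e7d184: {0e7d184, 36439f9, 7ee0ede, 91f6883, b6c21d9}.
Ancestors of 500e323: {500e323, 7a79ed3, 7ee0ede, 91f6883, b6c21d9, eec8a0e}.
Common ancestors: {7ee0ede, 91f6883, b6c21d9}.
Among these, b6c21d9 is not an ancestor of any other common ancestor — it is the merge base.

b6c21d9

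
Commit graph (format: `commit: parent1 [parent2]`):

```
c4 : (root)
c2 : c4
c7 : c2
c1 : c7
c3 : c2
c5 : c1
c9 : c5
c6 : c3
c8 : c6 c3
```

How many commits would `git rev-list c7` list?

Walking parent pointers from c7: reachable set = {c2, c4, c7}.
That is 3 commits.

3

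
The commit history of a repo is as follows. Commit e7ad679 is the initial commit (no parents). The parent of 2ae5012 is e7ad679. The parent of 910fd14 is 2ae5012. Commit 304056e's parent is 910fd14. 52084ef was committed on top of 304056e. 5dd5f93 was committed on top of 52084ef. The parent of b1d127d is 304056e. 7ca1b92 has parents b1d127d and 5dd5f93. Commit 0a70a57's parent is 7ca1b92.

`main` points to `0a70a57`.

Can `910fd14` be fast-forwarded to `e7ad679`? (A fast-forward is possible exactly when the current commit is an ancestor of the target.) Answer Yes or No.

A fast-forward from 910fd14 to e7ad679 is possible iff 910fd14 is an ancestor of e7ad679.
Ancestors of e7ad679: {e7ad679}.
910fd14 is not among them, so fast-forward is not possible.

No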